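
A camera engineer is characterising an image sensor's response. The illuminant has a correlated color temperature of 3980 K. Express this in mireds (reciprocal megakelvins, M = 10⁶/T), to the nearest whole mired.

251 mireds

M = 10⁶ / 3980 = 251.256 → 251 mireds.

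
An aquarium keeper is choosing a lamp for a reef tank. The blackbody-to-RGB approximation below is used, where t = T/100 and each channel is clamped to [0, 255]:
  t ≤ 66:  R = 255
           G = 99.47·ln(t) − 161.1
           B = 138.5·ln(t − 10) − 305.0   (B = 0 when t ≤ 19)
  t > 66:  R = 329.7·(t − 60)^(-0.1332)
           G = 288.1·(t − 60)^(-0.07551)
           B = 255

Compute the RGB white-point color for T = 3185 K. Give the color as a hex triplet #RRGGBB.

t = 3185/100 = 31.85; the t ≤ 66 branch applies.
R = 255 by definition for t ≤ 66.
G = 99.47·ln 31.85 − 161.1 = 99.47·3.4610 − 161.1 = 183.169.
B = 138.5·ln(31.85 − 10) − 305.0 = 138.5·ln 21.85 − 305.0 = 138.5·3.0842 − 305.0 = 122.162.
Rounded: (255, 183, 122).
In hex: #FFB77A.

#FFB77A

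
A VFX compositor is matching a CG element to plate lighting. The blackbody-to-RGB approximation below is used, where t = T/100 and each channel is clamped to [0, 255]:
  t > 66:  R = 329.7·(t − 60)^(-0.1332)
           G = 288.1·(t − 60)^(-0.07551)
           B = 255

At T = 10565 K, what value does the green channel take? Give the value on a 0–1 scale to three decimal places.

0.847

t = 10565/100 = 105.65; the t > 66 branch applies.
G = 288.1·(105.65 − 60)^(-0.07551) = 288.1·45.65^(-0.07551) = 288.1·0.74937 = 215.893.
On a 0–1 scale: 215.893/255 = 0.8466 → 0.847.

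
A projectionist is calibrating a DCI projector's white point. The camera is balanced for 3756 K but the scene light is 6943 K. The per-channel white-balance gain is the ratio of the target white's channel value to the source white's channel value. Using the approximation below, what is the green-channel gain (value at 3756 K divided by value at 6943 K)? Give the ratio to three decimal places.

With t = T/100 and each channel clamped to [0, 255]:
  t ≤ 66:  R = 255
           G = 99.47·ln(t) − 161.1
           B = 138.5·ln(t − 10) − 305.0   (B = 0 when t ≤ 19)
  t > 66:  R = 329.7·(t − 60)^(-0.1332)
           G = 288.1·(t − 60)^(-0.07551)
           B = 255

0.821

At 6943 K (t = 69.43):
  G = 288.1·(69.43 − 60)^(-0.07551) = 288.1·9.43^(-0.07551) = 288.1·0.84414 = 243.197.
At 3756 K (t = 37.56):
  G = 99.47·ln 37.56 − 161.1 = 99.47·3.6259 − 161.1 = 199.572.
Gain = 199.572 / 243.197 = 0.8206 → 0.821.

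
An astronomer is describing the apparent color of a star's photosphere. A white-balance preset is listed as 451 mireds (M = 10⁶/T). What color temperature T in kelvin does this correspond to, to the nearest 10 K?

2220 K

T = 10⁶ / 451 = 2217.29 K → 2220 K.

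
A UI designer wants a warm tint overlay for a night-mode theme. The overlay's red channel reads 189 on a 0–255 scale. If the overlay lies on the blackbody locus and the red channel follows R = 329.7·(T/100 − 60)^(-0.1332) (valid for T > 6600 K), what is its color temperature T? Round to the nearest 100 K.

12500 K

(t − 60)^(-0.1332) = 189/329.7 = 0.57325.
t − 60 = 0.57325^(1/-0.1332) = 0.57325^(-7.508) = 65.199, so t = 125.199.
T = 100·t = 12520 K → 12500 K to the nearest 100 K.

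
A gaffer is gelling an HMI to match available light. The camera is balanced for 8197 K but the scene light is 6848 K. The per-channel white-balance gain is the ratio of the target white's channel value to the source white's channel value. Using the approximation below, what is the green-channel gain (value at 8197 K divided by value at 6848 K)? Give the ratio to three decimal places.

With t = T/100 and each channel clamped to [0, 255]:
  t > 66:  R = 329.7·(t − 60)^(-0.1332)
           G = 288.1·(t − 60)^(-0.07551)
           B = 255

At 6848 K (t = 68.48):
  G = 288.1·(68.48 − 60)^(-0.07551) = 288.1·8.48^(-0.07551) = 288.1·0.85094 = 245.155.
At 8197 K (t = 81.97):
  G = 288.1·(81.97 − 60)^(-0.07551) = 288.1·21.97^(-0.07551) = 288.1·0.79191 = 228.151.
Gain = 228.151 / 245.155 = 0.9306 → 0.931.

0.931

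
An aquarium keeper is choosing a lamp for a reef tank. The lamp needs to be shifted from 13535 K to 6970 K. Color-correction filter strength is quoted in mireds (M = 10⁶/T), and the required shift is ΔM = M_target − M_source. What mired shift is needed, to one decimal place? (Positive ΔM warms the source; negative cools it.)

+69.6 mireds

M_source = 10⁶/13535 = 73.883; M_target = 10⁶/6970 = 143.472.
ΔM = 143.472 − 73.883 = 69.589 → +69.6 mireds, a warming shift.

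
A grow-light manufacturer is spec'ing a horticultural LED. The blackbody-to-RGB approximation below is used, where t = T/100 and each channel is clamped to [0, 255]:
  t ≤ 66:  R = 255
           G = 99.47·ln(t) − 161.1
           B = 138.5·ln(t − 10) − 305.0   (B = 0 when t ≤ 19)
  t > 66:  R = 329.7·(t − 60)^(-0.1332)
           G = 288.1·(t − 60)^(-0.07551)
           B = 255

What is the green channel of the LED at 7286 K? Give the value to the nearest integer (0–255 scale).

t = 7286/100 = 72.86; the t > 66 branch applies.
G = 288.1·(72.86 − 60)^(-0.07551) = 288.1·12.86^(-0.07551) = 288.1·0.82460 = 237.566.
Rounded: 238.

238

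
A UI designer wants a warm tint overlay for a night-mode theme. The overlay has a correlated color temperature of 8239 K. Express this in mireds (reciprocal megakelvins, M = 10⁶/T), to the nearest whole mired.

M = 10⁶ / 8239 = 121.374 → 121 mireds.

121 mireds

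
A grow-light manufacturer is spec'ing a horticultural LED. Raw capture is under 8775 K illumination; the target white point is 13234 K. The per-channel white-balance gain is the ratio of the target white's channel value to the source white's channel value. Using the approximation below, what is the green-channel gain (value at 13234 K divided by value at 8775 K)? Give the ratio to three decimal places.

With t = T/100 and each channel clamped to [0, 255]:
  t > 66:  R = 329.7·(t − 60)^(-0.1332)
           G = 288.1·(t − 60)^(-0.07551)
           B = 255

At 8775 K (t = 87.75):
  G = 288.1·(87.75 − 60)^(-0.07551) = 288.1·27.75^(-0.07551) = 288.1·0.77807 = 224.162.
At 13234 K (t = 132.34):
  G = 288.1·(132.34 − 60)^(-0.07551) = 288.1·72.34^(-0.07551) = 288.1·0.72377 = 208.517.
Gain = 208.517 / 224.162 = 0.9302 → 0.930.

0.930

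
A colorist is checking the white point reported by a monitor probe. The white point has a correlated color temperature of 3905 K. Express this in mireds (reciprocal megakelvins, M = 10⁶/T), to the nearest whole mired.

M = 10⁶ / 3905 = 256.082 → 256 mireds.

256 mireds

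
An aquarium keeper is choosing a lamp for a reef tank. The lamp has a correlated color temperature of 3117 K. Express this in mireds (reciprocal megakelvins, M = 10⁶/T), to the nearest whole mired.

M = 10⁶ / 3117 = 320.821 → 321 mireds.

321 mireds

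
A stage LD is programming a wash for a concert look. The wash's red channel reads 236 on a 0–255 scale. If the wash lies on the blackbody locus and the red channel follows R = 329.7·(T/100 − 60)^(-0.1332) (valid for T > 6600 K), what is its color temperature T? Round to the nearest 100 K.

(t − 60)^(-0.1332) = 236/329.7 = 0.71580.
t − 60 = 0.71580^(1/-0.1332) = 0.71580^(-7.508) = 12.307, so t = 72.307.
T = 100·t = 7231 K → 7200 K to the nearest 100 K.

7200 K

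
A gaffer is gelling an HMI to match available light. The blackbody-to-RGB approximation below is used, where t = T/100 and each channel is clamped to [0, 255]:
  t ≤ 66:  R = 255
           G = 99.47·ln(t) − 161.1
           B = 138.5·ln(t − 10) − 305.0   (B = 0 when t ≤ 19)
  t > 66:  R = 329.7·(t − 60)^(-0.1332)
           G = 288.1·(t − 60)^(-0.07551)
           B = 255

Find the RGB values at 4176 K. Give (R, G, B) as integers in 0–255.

t = 4176/100 = 41.76; the t ≤ 66 branch applies.
R = 255 by definition for t ≤ 66.
G = 99.47·ln 41.76 − 161.1 = 99.47·3.7319 − 161.1 = 210.116.
B = 138.5·ln(41.76 − 10) − 305.0 = 138.5·ln 31.76 − 305.0 = 138.5·3.4582 − 305.0 = 173.962.
Rounded: (255, 210, 174).

(255, 210, 174)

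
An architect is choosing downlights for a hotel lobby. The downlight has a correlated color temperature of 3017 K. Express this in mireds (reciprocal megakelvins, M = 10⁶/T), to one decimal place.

M = 10⁶ / 3017 = 331.455 → 331.5 mireds.

331.5 mireds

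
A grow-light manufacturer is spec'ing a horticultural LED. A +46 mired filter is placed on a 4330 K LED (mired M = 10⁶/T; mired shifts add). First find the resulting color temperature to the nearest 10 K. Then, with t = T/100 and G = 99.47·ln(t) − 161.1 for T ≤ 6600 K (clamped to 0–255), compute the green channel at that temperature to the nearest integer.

M_in = 10⁶/4330 = 230.95; M_out = 230.95 + (+46) = 276.95.
T_out = 10⁶/276.95 = 3610.8 K → 3610 K; t = 36.1.
G = 99.47·ln 36.1 − 161.1 = 99.47·3.5863 − 161.1 = 195.629.
Rounded: 196.

196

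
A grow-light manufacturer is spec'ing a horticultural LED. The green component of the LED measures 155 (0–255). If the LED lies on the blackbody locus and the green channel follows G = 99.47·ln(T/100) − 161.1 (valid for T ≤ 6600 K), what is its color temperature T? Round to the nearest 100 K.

2400 K

ln t = (155 + 161.1) / 99.47 = 3.1778.
t = e^3.1778 = 23.995.
T = 100·t = 2399 K → 2400 K to the nearest 100 K.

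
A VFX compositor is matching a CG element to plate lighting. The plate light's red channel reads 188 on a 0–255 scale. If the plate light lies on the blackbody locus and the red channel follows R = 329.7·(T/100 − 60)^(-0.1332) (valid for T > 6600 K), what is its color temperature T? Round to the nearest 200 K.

12800 K

(t − 60)^(-0.1332) = 188/329.7 = 0.57022.
t − 60 = 0.57022^(1/-0.1332) = 0.57022^(-7.508) = 67.848, so t = 127.848.
T = 100·t = 12785 K → 12800 K to the nearest 200 K.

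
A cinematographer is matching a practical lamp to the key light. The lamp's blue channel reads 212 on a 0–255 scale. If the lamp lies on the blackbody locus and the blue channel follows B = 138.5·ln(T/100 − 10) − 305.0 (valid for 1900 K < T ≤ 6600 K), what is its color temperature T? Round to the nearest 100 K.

ln(t − 10) = (212 + 305.0) / 138.5 = 3.7329.
t − 10 = e^3.7329 = 41.798, so t = 51.798.
T = 100·t = 5180 K → 5200 K to the nearest 100 K.

5200 K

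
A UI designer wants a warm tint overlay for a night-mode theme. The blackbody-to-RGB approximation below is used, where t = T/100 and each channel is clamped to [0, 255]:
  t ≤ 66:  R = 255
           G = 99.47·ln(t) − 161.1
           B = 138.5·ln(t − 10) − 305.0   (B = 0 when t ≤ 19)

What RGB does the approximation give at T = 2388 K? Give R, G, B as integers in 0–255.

R=255, G=155, B=59

t = 2388/100 = 23.88; the t ≤ 66 branch applies.
R = 255 by definition for t ≤ 66.
G = 99.47·ln 23.88 − 161.1 = 99.47·3.1730 − 161.1 = 154.522.
B = 138.5·ln(23.88 − 10) − 305.0 = 138.5·ln 13.88 − 305.0 = 138.5·2.6304 − 305.0 = 59.317.
Rounded: (255, 155, 59).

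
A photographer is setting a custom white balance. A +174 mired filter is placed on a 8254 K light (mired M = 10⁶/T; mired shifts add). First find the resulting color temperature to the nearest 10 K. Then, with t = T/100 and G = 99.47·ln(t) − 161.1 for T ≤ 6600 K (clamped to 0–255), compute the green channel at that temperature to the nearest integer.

189

M_in = 10⁶/8254 = 121.15; M_out = 121.15 + (+174) = 295.15.
T_out = 10⁶/295.15 = 3388.1 K → 3390 K; t = 33.9.
G = 99.47·ln 33.9 − 161.1 = 99.47·3.5234 − 161.1 = 189.374.
Rounded: 189.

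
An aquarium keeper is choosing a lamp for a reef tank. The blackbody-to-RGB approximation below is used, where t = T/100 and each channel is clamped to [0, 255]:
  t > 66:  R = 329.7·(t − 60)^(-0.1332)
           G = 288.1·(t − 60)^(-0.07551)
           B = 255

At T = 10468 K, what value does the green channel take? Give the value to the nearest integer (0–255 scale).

t = 10468/100 = 104.68; the t > 66 branch applies.
G = 288.1·(104.68 − 60)^(-0.07551) = 288.1·44.68^(-0.07551) = 288.1·0.75059 = 216.244.
Rounded: 216.

216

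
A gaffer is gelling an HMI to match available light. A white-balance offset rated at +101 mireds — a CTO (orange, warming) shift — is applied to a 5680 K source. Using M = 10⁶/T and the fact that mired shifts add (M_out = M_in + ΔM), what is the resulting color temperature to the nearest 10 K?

M_in = 10⁶/5680 = 176.06 mireds.
M_out = 176.06 + (+101) = 277.06 mireds.
T_out = 10⁶/277.06 = 3609.4 K → 3610 K.

3610 K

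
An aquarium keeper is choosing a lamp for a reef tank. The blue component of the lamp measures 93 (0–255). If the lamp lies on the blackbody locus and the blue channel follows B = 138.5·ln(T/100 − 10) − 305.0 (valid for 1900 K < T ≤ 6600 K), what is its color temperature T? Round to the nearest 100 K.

ln(t − 10) = (93 + 305.0) / 138.5 = 2.8736.
t − 10 = e^2.8736 = 17.701, so t = 27.701.
T = 100·t = 2770 K → 2800 K to the nearest 100 K.

2800 K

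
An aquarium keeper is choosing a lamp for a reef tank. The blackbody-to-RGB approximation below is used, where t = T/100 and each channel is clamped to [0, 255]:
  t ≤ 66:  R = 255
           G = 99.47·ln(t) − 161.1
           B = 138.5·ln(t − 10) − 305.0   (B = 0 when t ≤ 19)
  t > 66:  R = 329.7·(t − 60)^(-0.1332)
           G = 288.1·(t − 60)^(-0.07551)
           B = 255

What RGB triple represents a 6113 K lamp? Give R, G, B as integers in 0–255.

R=255, G=248, B=240

t = 6113/100 = 61.13; the t ≤ 66 branch applies.
R = 255 by definition for t ≤ 66.
G = 99.47·ln 61.13 − 161.1 = 99.47·4.1130 − 161.1 = 248.020.
B = 138.5·ln(61.13 − 10) − 305.0 = 138.5·ln 51.13 − 305.0 = 138.5·3.9344 − 305.0 = 239.910.
Rounded: (255, 248, 240).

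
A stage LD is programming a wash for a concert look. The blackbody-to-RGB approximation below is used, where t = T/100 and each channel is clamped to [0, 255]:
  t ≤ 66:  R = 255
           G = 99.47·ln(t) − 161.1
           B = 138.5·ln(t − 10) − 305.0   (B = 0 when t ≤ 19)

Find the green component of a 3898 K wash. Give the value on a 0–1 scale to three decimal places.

t = 3898/100 = 38.98; the t ≤ 66 branch applies.
G = 99.47·ln 38.98 − 161.1 = 99.47·3.6630 − 161.1 = 203.263.
On a 0–1 scale: 203.263/255 = 0.7971 → 0.797.

0.797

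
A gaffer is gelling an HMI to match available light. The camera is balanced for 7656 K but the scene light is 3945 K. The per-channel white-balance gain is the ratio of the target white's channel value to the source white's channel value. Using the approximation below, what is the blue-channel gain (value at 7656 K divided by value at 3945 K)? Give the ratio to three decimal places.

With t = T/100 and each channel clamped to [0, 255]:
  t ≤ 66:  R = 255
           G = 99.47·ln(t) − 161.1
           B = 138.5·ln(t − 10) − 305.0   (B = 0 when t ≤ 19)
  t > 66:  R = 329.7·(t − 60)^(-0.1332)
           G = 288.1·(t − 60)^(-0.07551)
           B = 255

At 3945 K (t = 39.45):
  B = 138.5·ln(39.45 − 10) − 305.0 = 138.5·ln 29.45 − 305.0 = 138.5·3.3827 − 305.0 = 163.503.
At 7656 K (t = 76.56):
  B = 255 by definition for t > 66.
Gain = 255.000 / 163.503 = 1.5596 → 1.560.

1.560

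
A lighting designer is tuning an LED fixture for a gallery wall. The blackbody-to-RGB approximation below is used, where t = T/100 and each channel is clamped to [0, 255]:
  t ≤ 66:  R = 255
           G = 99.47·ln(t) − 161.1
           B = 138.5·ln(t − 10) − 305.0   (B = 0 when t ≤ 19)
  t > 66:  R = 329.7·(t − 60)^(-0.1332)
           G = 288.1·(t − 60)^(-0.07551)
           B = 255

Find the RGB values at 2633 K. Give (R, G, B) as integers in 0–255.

(255, 164, 82)

t = 2633/100 = 26.33; the t ≤ 66 branch applies.
R = 255 by definition for t ≤ 66.
G = 99.47·ln 26.33 − 161.1 = 99.47·3.2707 − 161.1 = 164.237.
B = 138.5·ln(26.33 − 10) − 305.0 = 138.5·ln 16.33 − 305.0 = 138.5·2.7930 − 305.0 = 81.831.
Rounded: (255, 164, 82).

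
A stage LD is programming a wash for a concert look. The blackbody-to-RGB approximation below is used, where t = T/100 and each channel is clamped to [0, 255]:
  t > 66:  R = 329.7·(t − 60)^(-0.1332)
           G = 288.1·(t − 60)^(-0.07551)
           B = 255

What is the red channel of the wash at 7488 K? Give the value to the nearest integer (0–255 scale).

230

t = 7488/100 = 74.88; the t > 66 branch applies.
R = 329.7·(74.88 − 60)^(-0.1332) = 329.7·14.88^(-0.1332) = 329.7·0.69793 = 230.106.
Rounded: 230.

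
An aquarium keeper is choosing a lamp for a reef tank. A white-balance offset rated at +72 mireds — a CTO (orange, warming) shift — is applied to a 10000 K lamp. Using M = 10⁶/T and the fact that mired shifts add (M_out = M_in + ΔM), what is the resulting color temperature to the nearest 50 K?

5800 K

M_in = 10⁶/10000 = 100.00 mireds.
M_out = 100.00 + (+72) = 172.00 mireds.
T_out = 10⁶/172.00 = 5814.0 K → 5800 K.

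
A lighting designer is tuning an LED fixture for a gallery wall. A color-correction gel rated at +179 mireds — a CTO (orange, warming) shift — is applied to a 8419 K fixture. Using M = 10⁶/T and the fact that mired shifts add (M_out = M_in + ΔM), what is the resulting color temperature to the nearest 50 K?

M_in = 10⁶/8419 = 118.78 mireds.
M_out = 118.78 + (+179) = 297.78 mireds.
T_out = 10⁶/297.78 = 3358.2 K → 3350 K.

3350 K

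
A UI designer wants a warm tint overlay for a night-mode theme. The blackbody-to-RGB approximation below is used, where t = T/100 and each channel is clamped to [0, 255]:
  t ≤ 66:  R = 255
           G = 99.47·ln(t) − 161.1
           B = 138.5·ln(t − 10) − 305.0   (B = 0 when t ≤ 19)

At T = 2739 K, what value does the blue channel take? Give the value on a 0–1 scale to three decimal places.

t = 2739/100 = 27.39; the t ≤ 66 branch applies.
B = 138.5·ln(27.39 − 10) − 305.0 = 138.5·ln 17.39 − 305.0 = 138.5·2.8559 − 305.0 = 90.542.
On a 0–1 scale: 90.542/255 = 0.3551 → 0.355.

0.355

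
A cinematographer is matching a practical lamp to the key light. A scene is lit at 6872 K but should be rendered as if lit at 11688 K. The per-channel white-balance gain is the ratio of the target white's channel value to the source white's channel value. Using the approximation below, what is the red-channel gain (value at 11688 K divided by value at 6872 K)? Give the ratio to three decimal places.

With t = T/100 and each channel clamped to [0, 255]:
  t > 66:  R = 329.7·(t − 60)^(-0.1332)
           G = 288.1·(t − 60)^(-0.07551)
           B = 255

At 6872 K (t = 68.72):
  R = 329.7·(68.72 − 60)^(-0.1332) = 329.7·8.72^(-0.1332) = 329.7·0.74942 = 247.083.
At 11688 K (t = 116.88):
  R = 329.7·(116.88 − 60)^(-0.1332) = 329.7·56.88^(-0.1332) = 329.7·0.58377 = 192.468.
Gain = 192.468 / 247.083 = 0.7790 → 0.779.

0.779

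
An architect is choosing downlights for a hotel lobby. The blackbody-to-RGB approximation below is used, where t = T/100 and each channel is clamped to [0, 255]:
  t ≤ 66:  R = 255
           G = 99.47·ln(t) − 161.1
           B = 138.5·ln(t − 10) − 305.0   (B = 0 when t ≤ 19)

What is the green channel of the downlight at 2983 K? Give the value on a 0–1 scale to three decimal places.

0.693

t = 2983/100 = 29.83; the t ≤ 66 branch applies.
G = 99.47·ln 29.83 − 161.1 = 99.47·3.3955 − 161.1 = 176.652.
On a 0–1 scale: 176.652/255 = 0.6928 → 0.693.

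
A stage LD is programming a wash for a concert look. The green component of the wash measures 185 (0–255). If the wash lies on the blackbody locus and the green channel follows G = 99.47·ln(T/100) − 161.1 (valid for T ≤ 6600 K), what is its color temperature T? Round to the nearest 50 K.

ln t = (185 + 161.1) / 99.47 = 3.4794.
t = e^3.4794 = 32.442.
T = 100·t = 3244 K → 3250 K to the nearest 50 K.

3250 K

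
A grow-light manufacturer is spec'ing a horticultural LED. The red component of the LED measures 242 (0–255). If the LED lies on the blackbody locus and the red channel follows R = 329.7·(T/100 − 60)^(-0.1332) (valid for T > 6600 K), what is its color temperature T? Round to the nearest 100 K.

7000 K

(t − 60)^(-0.1332) = 242/329.7 = 0.73400.
t − 60 = 0.73400^(1/-0.1332) = 0.73400^(-7.508) = 10.193, so t = 70.193.
T = 100·t = 7019 K → 7000 K to the nearest 100 K.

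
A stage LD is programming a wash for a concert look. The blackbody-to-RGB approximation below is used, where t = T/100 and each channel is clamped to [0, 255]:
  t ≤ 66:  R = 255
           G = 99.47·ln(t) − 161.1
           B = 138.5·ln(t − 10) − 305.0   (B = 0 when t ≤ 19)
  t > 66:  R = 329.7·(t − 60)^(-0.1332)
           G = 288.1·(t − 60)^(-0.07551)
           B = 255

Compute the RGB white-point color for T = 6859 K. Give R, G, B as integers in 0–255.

t = 6859/100 = 68.59; the t > 66 branch applies.
R = 329.7·(68.59 − 60)^(-0.1332) = 329.7·8.59^(-0.1332) = 329.7·0.75092 = 247.577.
G = 288.1·(68.59 − 60)^(-0.07551) = 288.1·8.59^(-0.07551) = 288.1·0.85011 = 244.916.
B = 255 by definition for t > 66.
Rounded: (248, 245, 255).

R=248, G=245, B=255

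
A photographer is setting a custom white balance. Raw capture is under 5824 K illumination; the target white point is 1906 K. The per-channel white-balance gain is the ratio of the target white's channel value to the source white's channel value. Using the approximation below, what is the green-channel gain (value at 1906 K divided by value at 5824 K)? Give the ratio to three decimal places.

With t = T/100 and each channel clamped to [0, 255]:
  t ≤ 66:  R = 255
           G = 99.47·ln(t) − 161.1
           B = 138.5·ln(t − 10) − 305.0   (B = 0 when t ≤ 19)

At 5824 K (t = 58.24):
  G = 99.47·ln 58.24 − 161.1 = 99.47·4.0646 − 161.1 = 243.203.
At 1906 K (t = 19.06):
  G = 99.47·ln 19.06 − 161.1 = 99.47·2.9476 − 161.1 = 132.097.
Gain = 132.097 / 243.203 = 0.5432 → 0.543.

0.543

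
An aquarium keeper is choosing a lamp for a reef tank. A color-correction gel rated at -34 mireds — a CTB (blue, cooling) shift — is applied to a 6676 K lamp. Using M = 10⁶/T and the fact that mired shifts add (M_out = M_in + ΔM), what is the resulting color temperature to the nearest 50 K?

8650 K

M_in = 10⁶/6676 = 149.79 mireds.
M_out = 149.79 + (-34) = 115.79 mireds.
T_out = 10⁶/115.79 = 8636.3 K → 8650 K.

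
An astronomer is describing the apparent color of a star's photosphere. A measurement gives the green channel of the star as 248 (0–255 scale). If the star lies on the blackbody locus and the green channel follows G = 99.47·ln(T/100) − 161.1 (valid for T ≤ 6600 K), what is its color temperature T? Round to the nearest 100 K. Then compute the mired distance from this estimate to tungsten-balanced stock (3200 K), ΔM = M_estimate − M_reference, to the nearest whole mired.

-149 mireds

ln t = (248 + 161.1) / 99.47 = 4.1128.
t = e^4.1128 = 61.117.
T = 100·t = 6112 K → 6100 K to the nearest 100 K.
M_estimate = 10⁶/6100 = 163.93; M_reference = 10⁶/3200 = 312.50.
ΔM = 163.93 − 312.50 = -148.57 → -149 mireds.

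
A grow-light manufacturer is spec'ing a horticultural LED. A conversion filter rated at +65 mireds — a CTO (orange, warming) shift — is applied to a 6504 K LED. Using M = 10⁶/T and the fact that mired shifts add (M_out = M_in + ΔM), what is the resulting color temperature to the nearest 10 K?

M_in = 10⁶/6504 = 153.75 mireds.
M_out = 153.75 + (+65) = 218.75 mireds.
T_out = 10⁶/218.75 = 4571.4 K → 4570 K.

4570 K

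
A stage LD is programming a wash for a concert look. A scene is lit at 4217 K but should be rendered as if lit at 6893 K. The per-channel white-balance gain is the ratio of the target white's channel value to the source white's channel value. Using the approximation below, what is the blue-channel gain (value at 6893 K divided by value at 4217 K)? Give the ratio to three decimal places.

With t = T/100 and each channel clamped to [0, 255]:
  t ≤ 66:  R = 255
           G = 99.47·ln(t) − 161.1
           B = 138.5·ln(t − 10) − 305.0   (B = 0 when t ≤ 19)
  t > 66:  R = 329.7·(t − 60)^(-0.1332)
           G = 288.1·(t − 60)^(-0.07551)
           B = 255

1.451

At 4217 K (t = 42.17):
  B = 138.5·ln(42.17 − 10) − 305.0 = 138.5·ln 32.17 − 305.0 = 138.5·3.4710 − 305.0 = 175.738.
At 6893 K (t = 68.93):
  B = 255 by definition for t > 66.
Gain = 255.000 / 175.738 = 1.4510 → 1.451.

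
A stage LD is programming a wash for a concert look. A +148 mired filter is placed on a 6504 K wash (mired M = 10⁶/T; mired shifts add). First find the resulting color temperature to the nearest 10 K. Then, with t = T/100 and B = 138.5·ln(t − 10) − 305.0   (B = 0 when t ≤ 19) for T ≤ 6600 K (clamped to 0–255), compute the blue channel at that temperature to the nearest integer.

130

M_in = 10⁶/6504 = 153.75; M_out = 153.75 + (+148) = 301.75.
T_out = 10⁶/301.75 = 3314.0 K → 3310 K; t = 33.1.
B = 138.5·ln(33.1 − 10) − 305.0 = 138.5·ln 23.1 − 305.0 = 138.5·3.1398 − 305.0 = 129.867.
Rounded: 130.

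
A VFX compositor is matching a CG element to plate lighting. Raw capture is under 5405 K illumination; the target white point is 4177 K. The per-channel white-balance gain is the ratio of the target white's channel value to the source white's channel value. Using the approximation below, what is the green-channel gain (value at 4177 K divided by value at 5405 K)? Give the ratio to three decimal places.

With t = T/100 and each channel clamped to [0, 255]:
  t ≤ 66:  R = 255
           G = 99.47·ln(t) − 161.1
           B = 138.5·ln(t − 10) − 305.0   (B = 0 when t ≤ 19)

0.891

At 5405 K (t = 54.05):
  G = 99.47·ln 54.05 − 161.1 = 99.47·3.9899 − 161.1 = 235.776.
At 4177 K (t = 41.77):
  G = 99.47·ln 41.77 − 161.1 = 99.47·3.7322 − 161.1 = 210.140.
Gain = 210.140 / 235.776 = 0.8913 → 0.891.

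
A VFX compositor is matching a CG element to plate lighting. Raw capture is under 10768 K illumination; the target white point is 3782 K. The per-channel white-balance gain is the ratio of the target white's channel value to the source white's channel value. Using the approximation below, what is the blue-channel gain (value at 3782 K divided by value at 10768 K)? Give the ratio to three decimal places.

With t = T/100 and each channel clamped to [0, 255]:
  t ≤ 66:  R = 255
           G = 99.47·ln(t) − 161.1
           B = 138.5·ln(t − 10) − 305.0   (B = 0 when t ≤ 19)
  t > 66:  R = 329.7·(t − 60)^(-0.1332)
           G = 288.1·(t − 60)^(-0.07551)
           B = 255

At 10768 K (t = 107.68):
  B = 255 by definition for t > 66.
At 3782 K (t = 37.82):
  B = 138.5·ln(37.82 − 10) − 305.0 = 138.5·ln 27.82 − 305.0 = 138.5·3.3258 − 305.0 = 155.617.
Gain = 155.617 / 255.000 = 0.6103 → 0.610.

0.610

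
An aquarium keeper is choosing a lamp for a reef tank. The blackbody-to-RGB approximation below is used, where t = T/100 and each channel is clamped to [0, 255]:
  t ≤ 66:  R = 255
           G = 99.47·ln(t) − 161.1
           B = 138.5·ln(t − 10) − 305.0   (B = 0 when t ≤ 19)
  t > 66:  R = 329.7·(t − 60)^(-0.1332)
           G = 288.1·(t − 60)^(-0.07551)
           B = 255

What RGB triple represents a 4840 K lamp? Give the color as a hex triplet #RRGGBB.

t = 4840/100 = 48.4; the t ≤ 66 branch applies.
R = 255 by definition for t ≤ 66.
G = 99.47·ln 48.4 − 161.1 = 99.47·3.8795 − 161.1 = 224.794.
B = 138.5·ln(48.4 − 10) − 305.0 = 138.5·ln 38.4 − 305.0 = 138.5·3.6481 − 305.0 = 200.256.
Rounded: (255, 225, 200).
In hex: #FFE1C8.

#FFE1C8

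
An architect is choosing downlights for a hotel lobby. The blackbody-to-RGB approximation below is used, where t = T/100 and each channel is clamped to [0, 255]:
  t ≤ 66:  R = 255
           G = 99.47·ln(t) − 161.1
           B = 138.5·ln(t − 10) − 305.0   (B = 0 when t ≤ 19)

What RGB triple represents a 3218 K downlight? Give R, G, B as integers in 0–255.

R=255, G=184, B=124

t = 3218/100 = 32.18; the t ≤ 66 branch applies.
R = 255 by definition for t ≤ 66.
G = 99.47·ln 32.18 − 161.1 = 99.47·3.4713 − 161.1 = 184.195.
B = 138.5·ln(32.18 − 10) − 305.0 = 138.5·ln 22.18 − 305.0 = 138.5·3.0992 − 305.0 = 124.238.
Rounded: (255, 184, 124).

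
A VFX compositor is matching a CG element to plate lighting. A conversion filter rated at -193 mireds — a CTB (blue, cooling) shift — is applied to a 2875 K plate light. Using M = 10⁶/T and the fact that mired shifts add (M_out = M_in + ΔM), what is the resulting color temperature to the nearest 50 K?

6450 K

M_in = 10⁶/2875 = 347.83 mireds.
M_out = 347.83 + (-193) = 154.83 mireds.
T_out = 10⁶/154.83 = 6458.9 K → 6450 K.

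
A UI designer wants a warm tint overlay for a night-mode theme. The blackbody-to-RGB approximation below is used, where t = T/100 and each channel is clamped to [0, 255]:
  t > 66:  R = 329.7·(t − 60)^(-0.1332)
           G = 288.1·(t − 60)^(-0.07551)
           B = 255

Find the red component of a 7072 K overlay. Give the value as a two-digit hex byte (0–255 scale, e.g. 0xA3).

0xF0

t = 7072/100 = 70.72; the t > 66 branch applies.
R = 329.7·(70.72 − 60)^(-0.1332) = 329.7·10.72^(-0.1332) = 329.7·0.72908 = 240.379.
Rounded: 240; in hex, 0xF0.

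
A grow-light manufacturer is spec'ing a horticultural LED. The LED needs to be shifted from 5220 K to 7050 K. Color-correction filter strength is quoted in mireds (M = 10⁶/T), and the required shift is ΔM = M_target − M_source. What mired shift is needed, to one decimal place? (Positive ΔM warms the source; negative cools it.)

-49.7 mireds

M_source = 10⁶/5220 = 191.571; M_target = 10⁶/7050 = 141.844.
ΔM = 141.844 − 191.571 = -49.727 → -49.7 mireds, a cooling shift.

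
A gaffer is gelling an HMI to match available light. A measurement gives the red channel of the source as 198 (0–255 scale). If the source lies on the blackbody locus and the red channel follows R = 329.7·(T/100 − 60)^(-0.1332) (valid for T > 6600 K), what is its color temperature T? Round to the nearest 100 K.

10600 K

(t − 60)^(-0.1332) = 198/329.7 = 0.60055.
t − 60 = 0.60055^(1/-0.1332) = 0.60055^(-7.508) = 45.980, so t = 105.980.
T = 100·t = 10598 K → 10600 K to the nearest 100 K.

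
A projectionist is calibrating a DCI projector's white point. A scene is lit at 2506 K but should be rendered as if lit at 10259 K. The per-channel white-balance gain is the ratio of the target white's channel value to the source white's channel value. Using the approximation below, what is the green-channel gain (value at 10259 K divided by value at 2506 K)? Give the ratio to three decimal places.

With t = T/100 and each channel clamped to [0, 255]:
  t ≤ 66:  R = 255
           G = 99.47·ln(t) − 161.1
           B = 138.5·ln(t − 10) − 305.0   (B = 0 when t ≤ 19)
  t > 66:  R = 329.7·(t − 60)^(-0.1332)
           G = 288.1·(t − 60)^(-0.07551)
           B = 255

1.362

At 2506 K (t = 25.06):
  G = 99.47·ln 25.06 − 161.1 = 99.47·3.2213 − 161.1 = 159.320.
At 10259 K (t = 102.59):
  G = 288.1·(102.59 − 60)^(-0.07551) = 288.1·42.59^(-0.07551) = 288.1·0.75331 = 217.027.
Gain = 217.027 / 159.320 = 1.3622 → 1.362.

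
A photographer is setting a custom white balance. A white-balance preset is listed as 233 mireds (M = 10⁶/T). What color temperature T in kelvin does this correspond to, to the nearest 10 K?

T = 10⁶ / 233 = 4291.85 K → 4290 K.

4290 K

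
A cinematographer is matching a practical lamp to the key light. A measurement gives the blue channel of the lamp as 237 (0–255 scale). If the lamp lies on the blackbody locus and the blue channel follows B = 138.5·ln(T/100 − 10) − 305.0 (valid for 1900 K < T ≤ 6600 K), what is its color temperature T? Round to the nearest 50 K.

ln(t − 10) = (237 + 305.0) / 138.5 = 3.9134.
t − 10 = e^3.9134 = 50.067, so t = 60.067.
T = 100·t = 6007 K → 6000 K to the nearest 50 K.

6000 K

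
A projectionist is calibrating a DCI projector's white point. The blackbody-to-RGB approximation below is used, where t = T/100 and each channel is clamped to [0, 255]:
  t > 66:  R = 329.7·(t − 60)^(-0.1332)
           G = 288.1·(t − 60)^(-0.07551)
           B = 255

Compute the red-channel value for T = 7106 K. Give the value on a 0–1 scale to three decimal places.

0.939

t = 7106/100 = 71.06; the t > 66 branch applies.
R = 329.7·(71.06 − 60)^(-0.1332) = 329.7·11.06^(-0.1332) = 329.7·0.72606 = 239.382.
On a 0–1 scale: 239.382/255 = 0.9388 → 0.939.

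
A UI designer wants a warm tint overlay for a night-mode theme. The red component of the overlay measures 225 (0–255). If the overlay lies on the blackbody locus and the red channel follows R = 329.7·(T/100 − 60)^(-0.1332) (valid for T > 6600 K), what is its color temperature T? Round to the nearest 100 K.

7800 K

(t − 60)^(-0.1332) = 225/329.7 = 0.68244.
t − 60 = 0.68244^(1/-0.1332) = 0.68244^(-7.508) = 17.610, so t = 77.610.
T = 100·t = 7761 K → 7800 K to the nearest 100 K.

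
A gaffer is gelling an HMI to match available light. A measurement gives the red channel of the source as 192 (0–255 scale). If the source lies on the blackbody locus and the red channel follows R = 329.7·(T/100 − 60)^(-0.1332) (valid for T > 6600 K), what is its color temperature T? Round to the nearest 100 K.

11800 K

(t − 60)^(-0.1332) = 192/329.7 = 0.58235.
t − 60 = 0.58235^(1/-0.1332) = 0.58235^(-7.508) = 57.929, so t = 117.929.
T = 100·t = 11793 K → 11800 K to the nearest 100 K.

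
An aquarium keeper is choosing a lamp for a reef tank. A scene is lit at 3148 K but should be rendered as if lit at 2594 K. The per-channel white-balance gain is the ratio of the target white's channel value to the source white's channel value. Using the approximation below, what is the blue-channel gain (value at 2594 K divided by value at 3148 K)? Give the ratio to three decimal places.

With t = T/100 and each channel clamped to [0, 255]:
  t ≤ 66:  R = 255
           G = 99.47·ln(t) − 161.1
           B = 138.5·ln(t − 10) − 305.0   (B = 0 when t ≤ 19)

At 3148 K (t = 31.48):
  B = 138.5·ln(31.48 − 10) − 305.0 = 138.5·ln 21.48 − 305.0 = 138.5·3.0671 − 305.0 = 119.796.
At 2594 K (t = 25.94):
  B = 138.5·ln(25.94 − 10) − 305.0 = 138.5·ln 15.94 − 305.0 = 138.5·2.7688 − 305.0 = 78.483.
Gain = 78.483 / 119.796 = 0.6551 → 0.655.

0.655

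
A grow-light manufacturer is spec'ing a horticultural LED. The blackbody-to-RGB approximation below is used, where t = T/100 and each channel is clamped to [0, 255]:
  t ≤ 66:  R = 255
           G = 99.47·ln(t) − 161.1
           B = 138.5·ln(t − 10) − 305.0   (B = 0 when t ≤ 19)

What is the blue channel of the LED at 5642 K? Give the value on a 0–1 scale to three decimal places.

t = 5642/100 = 56.42; the t ≤ 66 branch applies.
B = 138.5·ln(56.42 − 10) − 305.0 = 138.5·ln 46.42 − 305.0 = 138.5·3.8377 − 305.0 = 226.526.
On a 0–1 scale: 226.526/255 = 0.8883 → 0.888.

0.888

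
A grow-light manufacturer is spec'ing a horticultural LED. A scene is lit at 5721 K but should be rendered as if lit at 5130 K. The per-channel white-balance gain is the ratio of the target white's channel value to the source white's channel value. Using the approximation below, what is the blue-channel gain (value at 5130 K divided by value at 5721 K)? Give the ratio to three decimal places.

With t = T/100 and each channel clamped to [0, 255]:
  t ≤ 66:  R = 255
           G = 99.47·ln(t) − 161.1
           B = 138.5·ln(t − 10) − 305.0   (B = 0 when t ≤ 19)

At 5721 K (t = 57.21):
  B = 138.5·ln(57.21 − 10) − 305.0 = 138.5·ln 47.21 − 305.0 = 138.5·3.8546 − 305.0 = 228.863.
At 5130 K (t = 51.3):
  B = 138.5·ln(51.3 − 10) − 305.0 = 138.5·ln 41.3 − 305.0 = 138.5·3.7209 − 305.0 = 210.339.
Gain = 210.339 / 228.863 = 0.9191 → 0.919.

0.919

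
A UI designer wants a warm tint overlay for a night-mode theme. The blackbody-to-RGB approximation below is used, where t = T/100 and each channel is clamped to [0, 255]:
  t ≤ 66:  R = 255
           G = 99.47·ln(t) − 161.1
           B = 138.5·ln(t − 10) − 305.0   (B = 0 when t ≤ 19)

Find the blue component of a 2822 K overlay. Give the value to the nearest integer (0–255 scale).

t = 2822/100 = 28.22; the t ≤ 66 branch applies.
B = 138.5·ln(28.22 − 10) − 305.0 = 138.5·ln 18.22 − 305.0 = 138.5·2.9025 − 305.0 = 96.999.
Rounded: 97.

97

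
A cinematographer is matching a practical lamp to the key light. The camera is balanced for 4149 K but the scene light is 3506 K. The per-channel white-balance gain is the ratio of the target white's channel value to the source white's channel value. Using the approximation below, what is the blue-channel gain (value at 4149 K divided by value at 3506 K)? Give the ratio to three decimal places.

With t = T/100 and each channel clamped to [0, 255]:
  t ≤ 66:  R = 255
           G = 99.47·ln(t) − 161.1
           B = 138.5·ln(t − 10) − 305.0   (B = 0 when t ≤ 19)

At 3506 K (t = 35.06):
  B = 138.5·ln(35.06 − 10) − 305.0 = 138.5·ln 25.06 − 305.0 = 138.5·3.2213 − 305.0 = 141.146.
At 4149 K (t = 41.49):
  B = 138.5·ln(41.49 − 10) − 305.0 = 138.5·ln 31.49 − 305.0 = 138.5·3.4497 − 305.0 = 172.779.
Gain = 172.779 / 141.146 = 1.2241 → 1.224.

1.224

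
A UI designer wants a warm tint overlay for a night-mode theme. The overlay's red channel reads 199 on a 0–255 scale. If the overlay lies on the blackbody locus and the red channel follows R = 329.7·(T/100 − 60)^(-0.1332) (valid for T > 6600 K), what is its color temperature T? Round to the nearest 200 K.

10400 K

(t − 60)^(-0.1332) = 199/329.7 = 0.60358.
t − 60 = 0.60358^(1/-0.1332) = 0.60358^(-7.508) = 44.273, so t = 104.273.
T = 100·t = 10427 K → 10400 K to the nearest 200 K.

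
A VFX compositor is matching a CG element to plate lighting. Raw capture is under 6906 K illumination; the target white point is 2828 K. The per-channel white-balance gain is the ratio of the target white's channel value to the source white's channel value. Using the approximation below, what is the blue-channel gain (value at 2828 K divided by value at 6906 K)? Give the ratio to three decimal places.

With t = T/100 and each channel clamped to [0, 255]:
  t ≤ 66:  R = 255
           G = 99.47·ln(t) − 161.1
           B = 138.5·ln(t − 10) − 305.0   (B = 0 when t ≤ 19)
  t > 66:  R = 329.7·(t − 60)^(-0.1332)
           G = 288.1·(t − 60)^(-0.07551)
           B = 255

0.382

At 6906 K (t = 69.06):
  B = 255 by definition for t > 66.
At 2828 K (t = 28.28):
  B = 138.5·ln(28.28 − 10) − 305.0 = 138.5·ln 18.28 − 305.0 = 138.5·2.9058 − 305.0 = 97.454.
Gain = 97.454 / 255.000 = 0.3822 → 0.382.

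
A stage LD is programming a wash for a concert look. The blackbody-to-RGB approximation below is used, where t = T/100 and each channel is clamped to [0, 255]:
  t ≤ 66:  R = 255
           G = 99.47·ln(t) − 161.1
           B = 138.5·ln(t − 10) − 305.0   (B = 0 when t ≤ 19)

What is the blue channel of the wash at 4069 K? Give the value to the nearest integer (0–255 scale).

169

t = 4069/100 = 40.69; the t ≤ 66 branch applies.
B = 138.5·ln(40.69 − 10) − 305.0 = 138.5·ln 30.69 − 305.0 = 138.5·3.4239 − 305.0 = 169.215.
Rounded: 169.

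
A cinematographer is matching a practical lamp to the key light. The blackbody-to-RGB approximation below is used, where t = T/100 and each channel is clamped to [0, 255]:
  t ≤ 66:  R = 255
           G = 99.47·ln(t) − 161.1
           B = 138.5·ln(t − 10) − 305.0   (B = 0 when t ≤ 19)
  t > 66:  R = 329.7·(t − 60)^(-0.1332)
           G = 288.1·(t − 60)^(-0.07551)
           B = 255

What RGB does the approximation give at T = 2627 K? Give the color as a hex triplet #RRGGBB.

t = 2627/100 = 26.27; the t ≤ 66 branch applies.
R = 255 by definition for t ≤ 66.
G = 99.47·ln 26.27 − 161.1 = 99.47·3.2684 − 161.1 = 164.010.
B = 138.5·ln(26.27 − 10) − 305.0 = 138.5·ln 16.27 − 305.0 = 138.5·2.7893 − 305.0 = 81.321.
Rounded: (255, 164, 81).
In hex: #FFA451.

#FFA451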